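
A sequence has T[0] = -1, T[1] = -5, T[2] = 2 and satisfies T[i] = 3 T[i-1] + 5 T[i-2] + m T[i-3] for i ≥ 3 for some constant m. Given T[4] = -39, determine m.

-1

T[3] = -19 - m
T[4] = -47 - 8m
So -47 - 8m = -39, giving m = -1.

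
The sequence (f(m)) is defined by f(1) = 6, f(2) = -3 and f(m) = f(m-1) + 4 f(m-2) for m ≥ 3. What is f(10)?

7089

f(3) = (-3) + 4(6) = 21
f(4) = 21 + 4(-3) = 9
f(5) = 9 + 4(21) = 93
f(6) = 93 + 4(9) = 129
f(7) = 129 + 4(93) = 501
f(8) = 501 + 4(129) = 1017
f(9) = 1017 + 4(501) = 3021
f(10) = 3021 + 4(1017) = 7089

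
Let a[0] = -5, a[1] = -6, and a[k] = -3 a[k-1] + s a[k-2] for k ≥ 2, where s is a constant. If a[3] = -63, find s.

a[2] = 18 - 5s
a[3] = -54 + 9s
So -54 + 9s = -63, giving s = -1.

-1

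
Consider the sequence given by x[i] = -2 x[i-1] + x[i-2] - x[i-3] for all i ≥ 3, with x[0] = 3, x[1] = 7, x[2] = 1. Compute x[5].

21

x[3] = -2*1 + 7 - 3 = 2
x[4] = -2*2 + 1 - 7 = -10
x[5] = -2*(-10) + 2 - 1 = 21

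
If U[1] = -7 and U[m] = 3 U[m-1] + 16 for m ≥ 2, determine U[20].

1162261459

The fixed point is 16/(1 - 3) = -8, so U[m] + 8 = 3(U[m-1] + 8).
Hence U[m] = 1·3^{m-1} - 8.
U[20] = 1·3^{19} - 8 = 1·1162261467 - 8 = 1162261459.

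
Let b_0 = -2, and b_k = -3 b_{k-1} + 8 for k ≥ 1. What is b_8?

b_1 = -3*(-2) + 8 = 14
b_2 = -3*14 + 8 = -34
b_3 = -3*(-34) + 8 = 110
b_4 = -3*110 + 8 = -322
b_5 = -3*(-322) + 8 = 974
b_6 = -3*974 + 8 = -2914
b_7 = -3*(-2914) + 8 = 8750
b_8 = -3*8750 + 8 = -26242

-26242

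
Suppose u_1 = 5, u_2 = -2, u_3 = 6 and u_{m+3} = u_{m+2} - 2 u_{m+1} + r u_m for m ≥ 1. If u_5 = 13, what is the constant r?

u_4 = 10 + 5r
u_5 = -2 + 3r
So -2 + 3r = 13, giving r = 5.

5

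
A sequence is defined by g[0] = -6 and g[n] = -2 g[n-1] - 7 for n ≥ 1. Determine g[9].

1875

g[1] = -2*(-6) - 7 = 5
g[2] = -2*5 - 7 = -17
g[3] = -2*(-17) - 7 = 27
g[4] = -2*27 - 7 = -61
g[5] = -2*(-61) - 7 = 115
g[6] = -2*115 - 7 = -237
g[7] = -2*(-237) - 7 = 467
g[8] = -2*467 - 7 = -941
g[9] = -2*(-941) - 7 = 1875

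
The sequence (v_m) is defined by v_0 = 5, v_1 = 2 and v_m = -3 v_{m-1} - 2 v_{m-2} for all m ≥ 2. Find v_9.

v_2 = -3(2) - 2(5) = -16
v_3 = -3(-16) - 2(2) = 44
v_4 = -3(44) - 2(-16) = -100
v_5 = -3(-100) - 2(44) = 212
v_6 = -3(212) - 2(-100) = -436
v_7 = -3(-436) - 2(212) = 884
v_8 = -3(884) - 2(-436) = -1780
v_9 = -3(-1780) - 2(884) = 3572

3572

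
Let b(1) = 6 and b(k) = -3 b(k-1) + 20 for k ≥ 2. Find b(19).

387420494

The fixed point is 20/(1 + 3) = 5, so b(k) - 5 = -3(b(k-1) - 5).
Hence b(k) = 1·(-3)^{k-1} + 5.
b(19) = 1·(-3)^{18} + 5 = 1·387420489 + 5 = 387420494.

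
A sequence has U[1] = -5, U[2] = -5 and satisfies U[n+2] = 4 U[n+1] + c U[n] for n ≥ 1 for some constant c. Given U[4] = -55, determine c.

-1

U[3] = -20 - 5c
U[4] = -80 - 25c
So -80 - 25c = -55, giving c = -1.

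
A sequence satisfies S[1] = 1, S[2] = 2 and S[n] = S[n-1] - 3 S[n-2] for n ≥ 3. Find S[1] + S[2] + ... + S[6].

S[3] = 2 - 3(1) = -1
S[4] = (-1) - 3(2) = -7
S[5] = (-7) - 3(-1) = -4
S[6] = (-4) - 3(-7) = 17
Sum = 1 + 2 + (-1) + (-7) + (-4) + 17 = 8

8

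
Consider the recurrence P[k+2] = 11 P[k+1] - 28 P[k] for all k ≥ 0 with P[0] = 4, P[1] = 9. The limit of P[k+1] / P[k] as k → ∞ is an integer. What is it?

The characteristic equation is r^2 - 11r + 28 = 0, which factors as (r - 7)(r - 4) = 0.
So the roots are 7 and 4. Since |7| > |4| and the coefficient of 7^k is non-zero, the ratio tends to 7.

7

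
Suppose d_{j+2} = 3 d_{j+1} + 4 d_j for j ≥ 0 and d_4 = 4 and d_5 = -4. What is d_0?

Rearranging, d_{j-2} = (d_j - 3 d_{j-1}) / 4.
d_3 = (-4 - 3(4)) / 4 = -16/4 = -4
d_2 = (4 - 3(-4)) / 4 = 16/4 = 4
d_1 = (-4 - 3(4)) / 4 = -16/4 = -4
d_0 = (4 - 3(-4)) / 4 = 16/4 = 4

4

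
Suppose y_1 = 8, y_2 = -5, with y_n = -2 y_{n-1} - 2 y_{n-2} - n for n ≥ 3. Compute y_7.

31

y_3 = -2(-5) - 2(8) - 3 = -9
y_4 = -2(-9) - 2(-5) - 4 = 24
y_5 = -2(24) - 2(-9) - 5 = -35
y_6 = -2(-35) - 2(24) - 6 = 16
y_7 = -2(16) - 2(-35) - 7 = 31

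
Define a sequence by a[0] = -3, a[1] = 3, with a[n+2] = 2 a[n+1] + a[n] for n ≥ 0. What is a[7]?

a[2] = 2·3 + (-3) = 3
a[3] = 2·3 + 3 = 9
a[4] = 2·9 + 3 = 21
a[5] = 2·21 + 9 = 51
a[6] = 2·51 + 21 = 123
a[7] = 2·123 + 51 = 297

297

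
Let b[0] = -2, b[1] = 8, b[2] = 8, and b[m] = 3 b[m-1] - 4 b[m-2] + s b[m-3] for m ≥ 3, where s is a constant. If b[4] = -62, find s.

-3

b[3] = -8 - 2s
b[4] = -56 + 2s
So -56 + 2s = -62, giving s = -3.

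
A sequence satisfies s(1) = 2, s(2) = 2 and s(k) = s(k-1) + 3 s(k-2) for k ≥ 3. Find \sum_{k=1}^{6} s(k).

s(3) = 2 + 3*2 = 8
s(4) = 8 + 3*2 = 14
s(5) = 14 + 3*8 = 38
s(6) = 38 + 3*14 = 80
Sum = 2 + 2 + 8 + 14 + 38 + 80 = 144

144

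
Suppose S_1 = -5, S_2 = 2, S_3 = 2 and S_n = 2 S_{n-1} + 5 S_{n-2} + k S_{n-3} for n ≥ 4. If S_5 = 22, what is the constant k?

S_4 = 14 - 5k
S_5 = 38 - 8k
So 38 - 8k = 22, giving k = 2.

2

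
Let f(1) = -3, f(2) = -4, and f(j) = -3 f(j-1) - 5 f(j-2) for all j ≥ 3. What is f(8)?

1364

f(3) = -3(-4) - 5(-3) = 27
f(4) = -3(27) - 5(-4) = -61
f(5) = -3(-61) - 5(27) = 48
f(6) = -3(48) - 5(-61) = 161
f(7) = -3(161) - 5(48) = -723
f(8) = -3(-723) - 5(161) = 1364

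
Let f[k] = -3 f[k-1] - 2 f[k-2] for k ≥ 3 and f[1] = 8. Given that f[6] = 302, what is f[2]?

Let f[2] = v.
f[3] = -16 - 3v
f[4] = 48 + 7v
f[5] = -112 - 15v
f[6] = 240 + 31v
So 240 + 31v = 302, giving v = 2.

2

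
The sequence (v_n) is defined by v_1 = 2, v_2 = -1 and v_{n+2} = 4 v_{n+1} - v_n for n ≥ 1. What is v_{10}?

-62273

v_3 = 4*(-1) - 2 = -6
v_4 = 4*(-6) - (-1) = -23
v_5 = 4*(-23) - (-6) = -86
v_6 = 4*(-86) - (-23) = -321
v_7 = 4*(-321) - (-86) = -1198
v_8 = 4*(-1198) - (-321) = -4471
v_9 = 4*(-4471) - (-1198) = -16686
v_{10} = 4*(-16686) - (-4471) = -62273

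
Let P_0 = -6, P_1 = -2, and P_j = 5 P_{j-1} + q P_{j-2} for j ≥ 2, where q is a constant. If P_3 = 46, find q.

-3

P_2 = -10 - 6q
P_3 = -50 - 32q
So -50 - 32q = 46, giving q = -3.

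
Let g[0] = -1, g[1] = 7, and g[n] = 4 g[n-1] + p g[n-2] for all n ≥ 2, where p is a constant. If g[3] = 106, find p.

-2

g[2] = 28 - p
g[3] = 112 + 3p
So 112 + 3p = 106, giving p = -2.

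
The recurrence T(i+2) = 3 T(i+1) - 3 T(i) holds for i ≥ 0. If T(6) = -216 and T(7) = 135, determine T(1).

-5

Rearranging, T(i-2) = (T(i) - 3 T(i-1)) / -3.
T(5) = (135 - 3·(-216)) / -3 = 783/-3 = -261
T(4) = (-216 - 3·(-261)) / -3 = 567/-3 = -189
T(3) = (-261 - 3·(-189)) / -3 = 306/-3 = -102
T(2) = (-189 - 3·(-102)) / -3 = 117/-3 = -39
T(1) = (-102 - 3·(-39)) / -3 = 15/-3 = -5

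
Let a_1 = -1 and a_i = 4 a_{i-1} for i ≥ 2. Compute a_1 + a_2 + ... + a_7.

-5461

a_2 = 4·(-1) = -4
a_3 = 4·(-4) = -16
a_4 = 4·(-16) = -64
a_5 = 4·(-64) = -256
a_6 = 4·(-256) = -1024
a_7 = 4·(-1024) = -4096
Sum = (-1) + (-4) + (-16) + (-64) + (-256) + (-1024) + (-4096) = -5461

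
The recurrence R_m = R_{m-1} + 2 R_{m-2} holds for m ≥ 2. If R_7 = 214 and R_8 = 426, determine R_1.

Rearranging, R_{m-2} = (R_m - R_{m-1}) / 2.
R_6 = (426 - 214) / 2 = 212/2 = 106
R_5 = (214 - 106) / 2 = 108/2 = 54
R_4 = (106 - 54) / 2 = 52/2 = 26
R_3 = (54 - 26) / 2 = 28/2 = 14
R_2 = (26 - 14) / 2 = 12/2 = 6
R_1 = (14 - 6) / 2 = 8/2 = 4

4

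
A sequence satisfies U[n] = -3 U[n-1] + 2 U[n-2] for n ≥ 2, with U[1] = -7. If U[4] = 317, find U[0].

2

Let U[0] = y.
U[2] = 21 + 2y
U[3] = -77 - 6y
U[4] = 273 + 22y
So 273 + 22y = 317, giving y = 2.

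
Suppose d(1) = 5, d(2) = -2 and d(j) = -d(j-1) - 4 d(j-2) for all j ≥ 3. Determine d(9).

-498

d(3) = -(-2) - 4(5) = -18
d(4) = -(-18) - 4(-2) = 26
d(5) = -26 - 4(-18) = 46
d(6) = -46 - 4(26) = -150
d(7) = -(-150) - 4(46) = -34
d(8) = -(-34) - 4(-150) = 634
d(9) = -634 - 4(-34) = -498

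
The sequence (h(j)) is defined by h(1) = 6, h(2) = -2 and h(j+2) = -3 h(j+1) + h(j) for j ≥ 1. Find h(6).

h(3) = -3*(-2) + 6 = 12
h(4) = -3*12 + (-2) = -38
h(5) = -3*(-38) + 12 = 126
h(6) = -3*126 + (-38) = -416

-416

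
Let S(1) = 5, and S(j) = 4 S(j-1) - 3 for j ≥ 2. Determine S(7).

S(2) = 4·5 - 3 = 17
S(3) = 4·17 - 3 = 65
S(4) = 4·65 - 3 = 257
S(5) = 4·257 - 3 = 1025
S(6) = 4·1025 - 3 = 4097
S(7) = 4·4097 - 3 = 16385

16385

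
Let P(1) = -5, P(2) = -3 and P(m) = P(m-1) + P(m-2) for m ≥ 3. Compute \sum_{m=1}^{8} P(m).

P(3) = (-3) + (-5) = -8
P(4) = (-8) + (-3) = -11
P(5) = (-11) + (-8) = -19
P(6) = (-19) + (-11) = -30
P(7) = (-30) + (-19) = -49
P(8) = (-49) + (-30) = -79
Sum = (-5) + (-3) + (-8) + (-11) + (-19) + (-30) + (-49) + (-79) = -204

-204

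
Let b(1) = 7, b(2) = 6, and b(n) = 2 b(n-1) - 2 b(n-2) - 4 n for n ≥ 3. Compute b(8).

b(3) = 2·6 - 2·7 - 12 = -14
b(4) = 2·(-14) - 2·6 - 16 = -56
b(5) = 2·(-56) - 2·(-14) - 20 = -104
b(6) = 2·(-104) - 2·(-56) - 24 = -120
b(7) = 2·(-120) - 2·(-104) - 28 = -60
b(8) = 2·(-60) - 2·(-120) - 32 = 88

88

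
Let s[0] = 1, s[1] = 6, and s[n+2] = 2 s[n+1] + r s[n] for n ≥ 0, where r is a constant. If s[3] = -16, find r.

-5

s[2] = 12 + r
s[3] = 24 + 8r
So 24 + 8r = -16, giving r = -5.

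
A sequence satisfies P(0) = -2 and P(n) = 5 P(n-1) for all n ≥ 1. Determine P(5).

-6250

P(1) = 5(-2) = -10
P(2) = 5(-10) = -50
P(3) = 5(-50) = -250
P(4) = 5(-250) = -1250
P(5) = 5(-1250) = -6250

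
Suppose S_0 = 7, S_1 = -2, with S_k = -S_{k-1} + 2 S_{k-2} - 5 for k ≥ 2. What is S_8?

S_2 = -(-2) + 2(7) - 5 = 11
S_3 = -11 + 2(-2) - 5 = -20
S_4 = -(-20) + 2(11) - 5 = 37
S_5 = -37 + 2(-20) - 5 = -82
S_6 = -(-82) + 2(37) - 5 = 151
S_7 = -151 + 2(-82) - 5 = -320
S_8 = -(-320) + 2(151) - 5 = 617

617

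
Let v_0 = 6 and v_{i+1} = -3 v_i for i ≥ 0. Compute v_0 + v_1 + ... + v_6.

v_1 = -3(6) = -18
v_2 = -3(-18) = 54
v_3 = -3(54) = -162
v_4 = -3(-162) = 486
v_5 = -3(486) = -1458
v_6 = -3(-1458) = 4374
Sum = 6 + (-18) + 54 + (-162) + 486 + (-1458) + 4374 = 3282

3282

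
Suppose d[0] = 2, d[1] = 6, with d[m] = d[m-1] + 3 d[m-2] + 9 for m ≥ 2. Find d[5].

d[2] = 6 + 3·2 + 9 = 21
d[3] = 21 + 3·6 + 9 = 48
d[4] = 48 + 3·21 + 9 = 120
d[5] = 120 + 3·48 + 9 = 273

273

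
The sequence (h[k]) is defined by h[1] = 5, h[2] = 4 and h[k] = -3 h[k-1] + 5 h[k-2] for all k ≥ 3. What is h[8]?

-8284

h[3] = -3·4 + 5·5 = 13
h[4] = -3·13 + 5·4 = -19
h[5] = -3·(-19) + 5·13 = 122
h[6] = -3·122 + 5·(-19) = -461
h[7] = -3·(-461) + 5·122 = 1993
h[8] = -3·1993 + 5·(-461) = -8284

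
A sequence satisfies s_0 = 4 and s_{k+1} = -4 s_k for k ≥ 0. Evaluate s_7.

s_1 = -4(4) = -16
s_2 = -4(-16) = 64
s_3 = -4(64) = -256
s_4 = -4(-256) = 1024
s_5 = -4(1024) = -4096
s_6 = -4(-4096) = 16384
s_7 = -4(16384) = -65536

-65536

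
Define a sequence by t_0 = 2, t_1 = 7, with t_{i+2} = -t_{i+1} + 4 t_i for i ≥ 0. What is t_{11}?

29691

t_2 = -7 + 4·2 = 1
t_3 = -1 + 4·7 = 27
t_4 = -27 + 4·1 = -23
t_5 = -(-23) + 4·27 = 131
t_6 = -131 + 4·(-23) = -223
t_7 = -(-223) + 4·131 = 747
t_8 = -747 + 4·(-223) = -1639
t_9 = -(-1639) + 4·747 = 4627
t_{10} = -4627 + 4·(-1639) = -11183
t_{11} = -(-11183) + 4·4627 = 29691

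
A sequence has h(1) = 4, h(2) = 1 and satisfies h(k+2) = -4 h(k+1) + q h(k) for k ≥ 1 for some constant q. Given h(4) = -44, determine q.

h(3) = -4 + 4q
h(4) = 16 - 15q
So 16 - 15q = -44, giving q = 4.

4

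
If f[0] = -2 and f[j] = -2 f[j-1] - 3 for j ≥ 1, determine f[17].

131071

The fixed point is -3/(1 + 2) = -1, so f[j] + 1 = -2(f[j-1] + 1).
Hence f[j] = -1·(-2)^j - 1.
f[17] = -1·(-2)^{17} - 1 = -1·-131072 - 1 = 131071.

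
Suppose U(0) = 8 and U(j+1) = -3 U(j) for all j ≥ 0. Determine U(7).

-17496

U(1) = -3(8) = -24
U(2) = -3(-24) = 72
U(3) = -3(72) = -216
U(4) = -3(-216) = 648
U(5) = -3(648) = -1944
U(6) = -3(-1944) = 5832
U(7) = -3(5832) = -17496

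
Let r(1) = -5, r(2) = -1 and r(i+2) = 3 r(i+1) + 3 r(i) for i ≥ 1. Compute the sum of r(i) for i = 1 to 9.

-62712

r(3) = 3·(-1) + 3·(-5) = -18
r(4) = 3·(-18) + 3·(-1) = -57
r(5) = 3·(-57) + 3·(-18) = -225
r(6) = 3·(-225) + 3·(-57) = -846
r(7) = 3·(-846) + 3·(-225) = -3213
r(8) = 3·(-3213) + 3·(-846) = -12177
r(9) = 3·(-12177) + 3·(-3213) = -46170
Sum = (-5) + (-1) + (-18) + (-57) + (-225) + (-846) + (-3213) + (-12177) + (-46170) = -62712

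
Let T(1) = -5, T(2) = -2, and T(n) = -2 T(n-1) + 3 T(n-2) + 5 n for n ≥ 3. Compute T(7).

T(3) = -2·(-2) + 3·(-5) + 15 = 4
T(4) = -2·4 + 3·(-2) + 20 = 6
T(5) = -2·6 + 3·4 + 25 = 25
T(6) = -2·25 + 3·6 + 30 = -2
T(7) = -2·(-2) + 3·25 + 35 = 114

114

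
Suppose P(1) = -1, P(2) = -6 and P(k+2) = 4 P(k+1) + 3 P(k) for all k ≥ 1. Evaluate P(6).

P(3) = 4·(-6) + 3·(-1) = -27
P(4) = 4·(-27) + 3·(-6) = -126
P(5) = 4·(-126) + 3·(-27) = -585
P(6) = 4·(-585) + 3·(-126) = -2718

-2718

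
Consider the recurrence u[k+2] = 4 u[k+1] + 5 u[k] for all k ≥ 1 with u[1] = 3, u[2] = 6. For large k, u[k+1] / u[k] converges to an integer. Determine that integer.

5

The characteristic equation is r^2 - 4r - 5 = 0, which factors as (r - 5)(r + 1) = 0.
So the roots are 5 and -1. Since |5| > |-1| and the coefficient of 5^k is non-zero, the ratio tends to 5.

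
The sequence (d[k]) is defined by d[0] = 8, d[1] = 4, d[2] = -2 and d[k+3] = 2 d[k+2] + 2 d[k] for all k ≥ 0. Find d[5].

60

d[3] = 2·(-2) + 2·8 = 12
d[4] = 2·12 + 2·4 = 32
d[5] = 2·32 + 2·(-2) = 60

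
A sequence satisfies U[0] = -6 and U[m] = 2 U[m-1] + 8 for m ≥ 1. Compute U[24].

33554424

The fixed point is 8/(1 - 2) = -8, so U[m] + 8 = 2(U[m-1] + 8).
Hence U[m] = 2·2^m - 8.
U[24] = 2·2^{24} - 8 = 2·16777216 - 8 = 33554424.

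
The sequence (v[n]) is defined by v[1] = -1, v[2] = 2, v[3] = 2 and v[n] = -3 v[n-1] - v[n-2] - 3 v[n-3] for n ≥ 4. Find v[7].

v[4] = -3*2 - 2 - 3*(-1) = -5
v[5] = -3*(-5) - 2 - 3*2 = 7
v[6] = -3*7 - (-5) - 3*2 = -22
v[7] = -3*(-22) - 7 - 3*(-5) = 74

74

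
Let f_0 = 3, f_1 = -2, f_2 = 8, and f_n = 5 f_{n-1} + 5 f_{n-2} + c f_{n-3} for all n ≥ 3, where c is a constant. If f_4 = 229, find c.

f_3 = 30 + 3c
f_4 = 190 + 13c
So 190 + 13c = 229, giving c = 3.

3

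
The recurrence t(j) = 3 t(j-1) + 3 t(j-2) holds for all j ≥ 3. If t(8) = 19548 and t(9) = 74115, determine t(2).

Rearranging, t(j-2) = (t(j) - 3 t(j-1)) / 3.
t(7) = (74115 - 3*19548) / 3 = 15471/3 = 5157
t(6) = (19548 - 3*5157) / 3 = 4077/3 = 1359
t(5) = (5157 - 3*1359) / 3 = 1080/3 = 360
t(4) = (1359 - 3*360) / 3 = 279/3 = 93
t(3) = (360 - 3*93) / 3 = 81/3 = 27
t(2) = (93 - 3*27) / 3 = 12/3 = 4

4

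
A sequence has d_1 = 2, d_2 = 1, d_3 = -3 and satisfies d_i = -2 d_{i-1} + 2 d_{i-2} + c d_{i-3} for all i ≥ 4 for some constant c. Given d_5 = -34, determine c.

4

d_4 = 8 + 2c
d_5 = -22 - 3c
So -22 - 3c = -34, giving c = 4.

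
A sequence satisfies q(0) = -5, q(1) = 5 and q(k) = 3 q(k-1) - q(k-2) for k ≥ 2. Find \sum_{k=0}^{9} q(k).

q(2) = 3(5) - (-5) = 20
q(3) = 3(20) - 5 = 55
q(4) = 3(55) - 20 = 145
q(5) = 3(145) - 55 = 380
q(6) = 3(380) - 145 = 995
q(7) = 3(995) - 380 = 2605
q(8) = 3(2605) - 995 = 6820
q(9) = 3(6820) - 2605 = 17855
Sum = (-5) + 5 + 20 + 55 + 145 + 380 + 995 + 2605 + 6820 + 17855 = 28875

28875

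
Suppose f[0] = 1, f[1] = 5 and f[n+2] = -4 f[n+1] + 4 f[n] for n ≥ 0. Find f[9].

1051904

f[2] = -4*5 + 4*1 = -16
f[3] = -4*(-16) + 4*5 = 84
f[4] = -4*84 + 4*(-16) = -400
f[5] = -4*(-400) + 4*84 = 1936
f[6] = -4*1936 + 4*(-400) = -9344
f[7] = -4*(-9344) + 4*1936 = 45120
f[8] = -4*45120 + 4*(-9344) = -217856
f[9] = -4*(-217856) + 4*45120 = 1051904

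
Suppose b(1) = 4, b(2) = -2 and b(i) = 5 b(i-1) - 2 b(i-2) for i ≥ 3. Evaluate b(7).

b(3) = 5*(-2) - 2*4 = -18
b(4) = 5*(-18) - 2*(-2) = -86
b(5) = 5*(-86) - 2*(-18) = -394
b(6) = 5*(-394) - 2*(-86) = -1798
b(7) = 5*(-1798) - 2*(-394) = -8202

-8202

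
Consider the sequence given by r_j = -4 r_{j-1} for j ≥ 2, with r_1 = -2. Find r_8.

32768

r_2 = -4·(-2) = 8
r_3 = -4·8 = -32
r_4 = -4·(-32) = 128
r_5 = -4·128 = -512
r_6 = -4·(-512) = 2048
r_7 = -4·2048 = -8192
r_8 = -4·(-8192) = 32768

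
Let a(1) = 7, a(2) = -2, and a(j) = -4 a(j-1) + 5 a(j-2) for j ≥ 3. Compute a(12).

-73242182

a(3) = -4*(-2) + 5*7 = 43
a(4) = -4*43 + 5*(-2) = -182
a(5) = -4*(-182) + 5*43 = 943
a(6) = -4*943 + 5*(-182) = -4682
a(7) = -4*(-4682) + 5*943 = 23443
a(8) = -4*23443 + 5*(-4682) = -117182
a(9) = -4*(-117182) + 5*23443 = 585943
a(10) = -4*585943 + 5*(-117182) = -2929682
a(11) = -4*(-2929682) + 5*585943 = 14648443
a(12) = -4*14648443 + 5*(-2929682) = -73242182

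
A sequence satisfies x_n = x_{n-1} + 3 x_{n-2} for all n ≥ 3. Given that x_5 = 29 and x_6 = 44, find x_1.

3

Rearranging, x_{n-2} = (x_n - x_{n-1}) / 3.
x_4 = (44 - 29) / 3 = 15/3 = 5
x_3 = (29 - 5) / 3 = 24/3 = 8
x_2 = (5 - 8) / 3 = -3/3 = -1
x_1 = (8 - (-1)) / 3 = 9/3 = 3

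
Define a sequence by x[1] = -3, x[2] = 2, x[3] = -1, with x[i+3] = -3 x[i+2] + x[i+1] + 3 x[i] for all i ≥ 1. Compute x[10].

-4918

x[4] = -3·(-1) + 2 + 3·(-3) = -4
x[5] = -3·(-4) + (-1) + 3·2 = 17
x[6] = -3·17 + (-4) + 3·(-1) = -58
x[7] = -3·(-58) + 17 + 3·(-4) = 179
x[8] = -3·179 + (-58) + 3·17 = -544
x[9] = -3·(-544) + 179 + 3·(-58) = 1637
x[10] = -3·1637 + (-544) + 3·179 = -4918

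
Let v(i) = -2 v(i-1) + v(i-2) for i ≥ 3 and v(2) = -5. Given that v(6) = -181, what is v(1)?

3

Let v(1) = y.
v(3) = 10 + y
v(4) = -25 - 2y
v(5) = 60 + 5y
v(6) = -145 - 12y
So -145 - 12y = -181, giving y = 3.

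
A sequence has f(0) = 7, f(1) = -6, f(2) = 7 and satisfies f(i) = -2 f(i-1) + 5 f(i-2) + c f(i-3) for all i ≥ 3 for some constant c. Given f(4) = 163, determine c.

f(3) = -44 + 7c
f(4) = 123 - 20c
So 123 - 20c = 163, giving c = -2.

-2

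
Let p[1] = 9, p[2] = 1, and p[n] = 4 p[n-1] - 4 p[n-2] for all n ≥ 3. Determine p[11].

-77824

p[3] = 4*1 - 4*9 = -32
p[4] = 4*(-32) - 4*1 = -132
p[5] = 4*(-132) - 4*(-32) = -400
p[6] = 4*(-400) - 4*(-132) = -1072
p[7] = 4*(-1072) - 4*(-400) = -2688
p[8] = 4*(-2688) - 4*(-1072) = -6464
p[9] = 4*(-6464) - 4*(-2688) = -15104
p[10] = 4*(-15104) - 4*(-6464) = -34560
p[11] = 4*(-34560) - 4*(-15104) = -77824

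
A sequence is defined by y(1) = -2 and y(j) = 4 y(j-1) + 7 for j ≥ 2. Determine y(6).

y(2) = 4(-2) + 7 = -1
y(3) = 4(-1) + 7 = 3
y(4) = 4(3) + 7 = 19
y(5) = 4(19) + 7 = 83
y(6) = 4(83) + 7 = 339

339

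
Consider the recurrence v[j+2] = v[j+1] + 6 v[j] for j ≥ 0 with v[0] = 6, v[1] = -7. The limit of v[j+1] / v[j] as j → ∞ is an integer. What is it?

The characteristic equation is r^2 - r - 6 = 0, which factors as (r - 3)(r + 2) = 0.
So the roots are 3 and -2. Since |3| > |-2| and the coefficient of 3^j is non-zero, the ratio tends to 3.

3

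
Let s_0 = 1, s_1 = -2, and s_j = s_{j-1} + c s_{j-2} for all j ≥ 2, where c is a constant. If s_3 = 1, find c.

s_2 = -2 + c
s_3 = -2 - c
So -2 - c = 1, giving c = -3.

-3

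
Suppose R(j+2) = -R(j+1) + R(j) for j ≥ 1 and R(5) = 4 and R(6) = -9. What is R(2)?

-6

Rearranging, R(j-2) = R(j) + R(j-1).
R(4) = -9 + 4 = -5
R(3) = 4 + (-5) = -1
R(2) = -5 + (-1) = -6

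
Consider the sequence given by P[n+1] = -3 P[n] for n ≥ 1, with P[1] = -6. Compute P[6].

P[2] = -3·(-6) = 18
P[3] = -3·18 = -54
P[4] = -3·(-54) = 162
P[5] = -3·162 = -486
P[6] = -3·(-486) = 1458

1458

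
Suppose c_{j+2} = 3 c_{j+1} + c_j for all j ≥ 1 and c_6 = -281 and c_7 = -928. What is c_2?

Rearranging, c_{j-2} = c_j - 3 c_{j-1}.
c_5 = -928 - 3*(-281) = -85
c_4 = -281 - 3*(-85) = -26
c_3 = -85 - 3*(-26) = -7
c_2 = -26 - 3*(-7) = -5

-5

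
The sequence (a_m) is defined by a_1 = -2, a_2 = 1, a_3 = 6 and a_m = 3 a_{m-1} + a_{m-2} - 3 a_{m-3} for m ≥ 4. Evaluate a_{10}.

19681

a_4 = 3·6 + 1 - 3·(-2) = 25
a_5 = 3·25 + 6 - 3·1 = 78
a_6 = 3·78 + 25 - 3·6 = 241
a_7 = 3·241 + 78 - 3·25 = 726
a_8 = 3·726 + 241 - 3·78 = 2185
a_9 = 3·2185 + 726 - 3·241 = 6558
a_{10} = 3·6558 + 2185 - 3·726 = 19681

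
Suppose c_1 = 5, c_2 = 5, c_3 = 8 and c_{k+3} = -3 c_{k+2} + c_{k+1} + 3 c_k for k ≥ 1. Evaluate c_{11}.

22148

c_4 = -3*8 + 5 + 3*5 = -4
c_5 = -3*(-4) + 8 + 3*5 = 35
c_6 = -3*35 + (-4) + 3*8 = -85
c_7 = -3*(-85) + 35 + 3*(-4) = 278
c_8 = -3*278 + (-85) + 3*35 = -814
c_9 = -3*(-814) + 278 + 3*(-85) = 2465
c_{10} = -3*2465 + (-814) + 3*278 = -7375
c_{11} = -3*(-7375) + 2465 + 3*(-814) = 22148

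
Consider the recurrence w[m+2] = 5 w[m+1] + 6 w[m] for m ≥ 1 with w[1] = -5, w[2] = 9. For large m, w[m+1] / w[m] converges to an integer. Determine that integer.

The characteristic equation is r^2 - 5r - 6 = 0, which factors as (r - 6)(r + 1) = 0.
So the roots are 6 and -1. Since |6| > |-1| and the coefficient of 6^m is non-zero, the ratio tends to 6.

6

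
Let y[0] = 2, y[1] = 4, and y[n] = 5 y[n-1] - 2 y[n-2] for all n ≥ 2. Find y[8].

141992

y[2] = 5·4 - 2·2 = 16
y[3] = 5·16 - 2·4 = 72
y[4] = 5·72 - 2·16 = 328
y[5] = 5·328 - 2·72 = 1496
y[6] = 5·1496 - 2·328 = 6824
y[7] = 5·6824 - 2·1496 = 31128
y[8] = 5·31128 - 2·6824 = 141992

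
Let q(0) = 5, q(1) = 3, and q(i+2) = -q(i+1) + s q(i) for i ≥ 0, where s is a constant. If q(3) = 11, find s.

-4

q(2) = -3 + 5s
q(3) = 3 - 2s
So 3 - 2s = 11, giving s = -4.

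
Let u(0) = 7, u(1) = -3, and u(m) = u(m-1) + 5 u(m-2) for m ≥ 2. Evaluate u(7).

u(2) = (-3) + 5*7 = 32
u(3) = 32 + 5*(-3) = 17
u(4) = 17 + 5*32 = 177
u(5) = 177 + 5*17 = 262
u(6) = 262 + 5*177 = 1147
u(7) = 1147 + 5*262 = 2457

2457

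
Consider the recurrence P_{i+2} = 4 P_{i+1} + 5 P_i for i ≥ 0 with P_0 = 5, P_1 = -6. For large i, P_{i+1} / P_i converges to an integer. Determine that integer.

The characteristic equation is r^2 - 4r - 5 = 0, which factors as (r - 5)(r + 1) = 0.
So the roots are 5 and -1. Since |5| > |-1| and the coefficient of 5^i is non-zero, the ratio tends to 5.

5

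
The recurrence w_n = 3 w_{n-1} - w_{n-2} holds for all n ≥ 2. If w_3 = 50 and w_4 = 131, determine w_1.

7

Rearranging, w_{n-2} = -(w_n - 3 w_{n-1}).
w_2 = -(131 - 3·50) = 19
w_1 = -(50 - 3·19) = 7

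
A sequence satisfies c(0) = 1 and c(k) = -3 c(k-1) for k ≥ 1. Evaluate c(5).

c(1) = -3(1) = -3
c(2) = -3(-3) = 9
c(3) = -3(9) = -27
c(4) = -3(-27) = 81
c(5) = -3(81) = -243

-243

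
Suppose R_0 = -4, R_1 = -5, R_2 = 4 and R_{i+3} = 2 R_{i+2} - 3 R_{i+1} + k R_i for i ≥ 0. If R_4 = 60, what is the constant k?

-2

R_3 = 23 - 4k
R_4 = 34 - 13k
So 34 - 13k = 60, giving k = -2.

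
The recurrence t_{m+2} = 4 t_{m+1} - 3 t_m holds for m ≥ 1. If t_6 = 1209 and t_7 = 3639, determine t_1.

-1

Rearranging, t_{m-2} = (t_m - 4 t_{m-1}) / -3.
t_5 = (3639 - 4*1209) / -3 = -1197/-3 = 399
t_4 = (1209 - 4*399) / -3 = -387/-3 = 129
t_3 = (399 - 4*129) / -3 = -117/-3 = 39
t_2 = (129 - 4*39) / -3 = -27/-3 = 9
t_1 = (39 - 4*9) / -3 = 3/-3 = -1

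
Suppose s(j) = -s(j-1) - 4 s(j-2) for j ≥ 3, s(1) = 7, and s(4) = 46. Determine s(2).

-6

Let s(2) = z.
s(3) = -28 - z
s(4) = 28 - 3z
So 28 - 3z = 46, giving z = -6.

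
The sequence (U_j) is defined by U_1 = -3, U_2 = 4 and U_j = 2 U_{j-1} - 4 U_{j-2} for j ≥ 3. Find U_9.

1280

U_3 = 2·4 - 4·(-3) = 20
U_4 = 2·20 - 4·4 = 24
U_5 = 2·24 - 4·20 = -32
U_6 = 2·(-32) - 4·24 = -160
U_7 = 2·(-160) - 4·(-32) = -192
U_8 = 2·(-192) - 4·(-160) = 256
U_9 = 2·256 - 4·(-192) = 1280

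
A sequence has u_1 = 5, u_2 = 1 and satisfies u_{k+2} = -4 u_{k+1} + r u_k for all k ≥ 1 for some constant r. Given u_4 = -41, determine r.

u_3 = -4 + 5r
u_4 = 16 - 19r
So 16 - 19r = -41, giving r = 3.

3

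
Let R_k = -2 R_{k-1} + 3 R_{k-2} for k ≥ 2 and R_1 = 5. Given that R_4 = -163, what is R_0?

-3

Let R_0 = w.
R_2 = -10 + 3w
R_3 = 35 - 6w
R_4 = -100 + 21w
So -100 + 21w = -163, giving w = -3.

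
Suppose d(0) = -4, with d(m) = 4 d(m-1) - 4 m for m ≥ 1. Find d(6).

-23656

d(1) = 4(-4) - 4 = -20
d(2) = 4(-20) - 8 = -88
d(3) = 4(-88) - 12 = -364
d(4) = 4(-364) - 16 = -1472
d(5) = 4(-1472) - 20 = -5908
d(6) = 4(-5908) - 24 = -23656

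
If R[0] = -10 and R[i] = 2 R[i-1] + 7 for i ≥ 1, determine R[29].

The fixed point is 7/(1 - 2) = -7, so R[i] + 7 = 2(R[i-1] + 7).
Hence R[i] = -3·2^i - 7.
R[29] = -3·2^{29} - 7 = -3·536870912 - 7 = -1610612743.

-1610612743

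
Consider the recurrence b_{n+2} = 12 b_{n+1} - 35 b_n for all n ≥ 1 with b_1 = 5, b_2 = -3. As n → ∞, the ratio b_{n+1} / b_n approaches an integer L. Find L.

7

The characteristic equation is r^2 - 12r + 35 = 0, which factors as (r - 7)(r - 5) = 0.
So the roots are 7 and 5. Since |7| > |5| and the coefficient of 7^n is non-zero, the ratio tends to 7.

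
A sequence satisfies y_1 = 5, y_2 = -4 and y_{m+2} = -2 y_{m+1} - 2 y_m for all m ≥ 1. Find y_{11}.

y_3 = -2·(-4) - 2·5 = -2
y_4 = -2·(-2) - 2·(-4) = 12
y_5 = -2·12 - 2·(-2) = -20
y_6 = -2·(-20) - 2·12 = 16
y_7 = -2·16 - 2·(-20) = 8
y_8 = -2·8 - 2·16 = -48
y_9 = -2·(-48) - 2·8 = 80
y_{10} = -2·80 - 2·(-48) = -64
y_{11} = -2·(-64) - 2·80 = -32

-32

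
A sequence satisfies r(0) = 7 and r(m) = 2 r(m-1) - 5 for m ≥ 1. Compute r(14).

The fixed point is -5/(1 - 2) = 5, so r(m) - 5 = 2(r(m-1) - 5).
Hence r(m) = 2·2^m + 5.
r(14) = 2·2^{14} + 5 = 2·16384 + 5 = 32773.

32773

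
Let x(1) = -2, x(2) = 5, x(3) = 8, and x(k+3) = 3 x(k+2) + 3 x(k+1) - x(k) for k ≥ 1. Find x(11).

x(4) = 3·8 + 3·5 - (-2) = 41
x(5) = 3·41 + 3·8 - 5 = 142
x(6) = 3·142 + 3·41 - 8 = 541
x(7) = 3·541 + 3·142 - 41 = 2008
x(8) = 3·2008 + 3·541 - 142 = 7505
x(9) = 3·7505 + 3·2008 - 541 = 27998
x(10) = 3·27998 + 3·7505 - 2008 = 104501
x(11) = 3·104501 + 3·27998 - 7505 = 389992

389992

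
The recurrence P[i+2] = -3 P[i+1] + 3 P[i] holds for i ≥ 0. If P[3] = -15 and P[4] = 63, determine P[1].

1

Rearranging, P[i-2] = (P[i] + 3 P[i-1]) / 3.
P[2] = (63 + 3*(-15)) / 3 = 18/3 = 6
P[1] = (-15 + 3*6) / 3 = 3/3 = 1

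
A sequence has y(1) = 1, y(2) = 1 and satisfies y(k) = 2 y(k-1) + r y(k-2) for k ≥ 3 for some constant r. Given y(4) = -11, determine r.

-5

y(3) = 2 + r
y(4) = 4 + 3r
So 4 + 3r = -11, giving r = -5.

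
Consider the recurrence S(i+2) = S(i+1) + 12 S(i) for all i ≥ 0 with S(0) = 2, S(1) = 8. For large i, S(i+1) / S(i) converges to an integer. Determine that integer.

4

The characteristic equation is r^2 - r - 12 = 0, which factors as (r - 4)(r + 3) = 0.
So the roots are 4 and -3. Since |4| > |-3| and the coefficient of 4^i is non-zero, the ratio tends to 4.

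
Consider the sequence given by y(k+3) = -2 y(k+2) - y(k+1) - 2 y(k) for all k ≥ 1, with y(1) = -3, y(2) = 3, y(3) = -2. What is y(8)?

127

y(4) = -2*(-2) - 3 - 2*(-3) = 7
y(5) = -2*7 - (-2) - 2*3 = -18
y(6) = -2*(-18) - 7 - 2*(-2) = 33
y(7) = -2*33 - (-18) - 2*7 = -62
y(8) = -2*(-62) - 33 - 2*(-18) = 127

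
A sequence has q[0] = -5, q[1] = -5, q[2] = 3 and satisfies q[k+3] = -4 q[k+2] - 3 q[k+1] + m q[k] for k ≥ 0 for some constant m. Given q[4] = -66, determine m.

q[3] = 3 - 5m
q[4] = -21 + 15m
So -21 + 15m = -66, giving m = -3.

-3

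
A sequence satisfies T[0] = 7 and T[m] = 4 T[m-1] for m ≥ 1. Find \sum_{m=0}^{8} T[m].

T[1] = 4·7 = 28
T[2] = 4·28 = 112
T[3] = 4·112 = 448
T[4] = 4·448 = 1792
T[5] = 4·1792 = 7168
T[6] = 4·7168 = 28672
T[7] = 4·28672 = 114688
T[8] = 4·114688 = 458752
Sum = 7 + 28 + 112 + 448 + 1792 + 7168 + 28672 + 114688 + 458752 = 611667

611667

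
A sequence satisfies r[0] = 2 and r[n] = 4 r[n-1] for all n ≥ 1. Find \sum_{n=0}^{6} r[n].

r[1] = 4(2) = 8
r[2] = 4(8) = 32
r[3] = 4(32) = 128
r[4] = 4(128) = 512
r[5] = 4(512) = 2048
r[6] = 4(2048) = 8192
Sum = 2 + 8 + 32 + 128 + 512 + 2048 + 8192 = 10922

10922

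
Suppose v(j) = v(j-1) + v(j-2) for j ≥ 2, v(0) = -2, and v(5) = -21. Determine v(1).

-3

Let v(1) = z.
v(2) = -2 + z
v(3) = -2 + 2z
v(4) = -4 + 3z
v(5) = -6 + 5z
So -6 + 5z = -21, giving z = -3.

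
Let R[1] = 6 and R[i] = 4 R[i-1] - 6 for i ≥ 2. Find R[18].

68719476738

The fixed point is -6/(1 - 4) = 2, so R[i] - 2 = 4(R[i-1] - 2).
Hence R[i] = 4·4^{i-1} + 2.
R[18] = 4·4^{17} + 2 = 4·17179869184 + 2 = 68719476738.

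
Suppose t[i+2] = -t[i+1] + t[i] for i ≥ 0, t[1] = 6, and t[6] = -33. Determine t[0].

Let t[0] = z.
t[2] = -6 + z
t[3] = 12 - z
t[4] = -18 + 2z
t[5] = 30 - 3z
t[6] = -48 + 5z
So -48 + 5z = -33, giving z = 3.

3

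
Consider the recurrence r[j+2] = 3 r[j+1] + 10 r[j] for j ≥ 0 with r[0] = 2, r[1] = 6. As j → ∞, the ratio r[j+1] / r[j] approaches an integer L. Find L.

The characteristic equation is r^2 - 3r - 10 = 0, which factors as (r - 5)(r + 2) = 0.
So the roots are 5 and -2. Since |5| > |-2| and the coefficient of 5^j is non-zero, the ratio tends to 5.

5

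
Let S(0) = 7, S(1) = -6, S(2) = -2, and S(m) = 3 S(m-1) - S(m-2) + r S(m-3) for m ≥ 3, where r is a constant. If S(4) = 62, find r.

4

S(3) = 7r
S(4) = 2 + 15r
So 2 + 15r = 62, giving r = 4.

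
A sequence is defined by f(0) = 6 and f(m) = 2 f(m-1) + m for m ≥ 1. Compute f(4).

f(1) = 2*6 + 1 = 13
f(2) = 2*13 + 2 = 28
f(3) = 2*28 + 3 = 59
f(4) = 2*59 + 4 = 122

122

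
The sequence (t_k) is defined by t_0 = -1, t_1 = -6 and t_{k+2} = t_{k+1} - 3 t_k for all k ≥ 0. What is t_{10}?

t_2 = (-6) - 3(-1) = -3
t_3 = (-3) - 3(-6) = 15
t_4 = 15 - 3(-3) = 24
t_5 = 24 - 3(15) = -21
t_6 = (-21) - 3(24) = -93
t_7 = (-93) - 3(-21) = -30
t_8 = (-30) - 3(-93) = 249
t_9 = 249 - 3(-30) = 339
t_{10} = 339 - 3(249) = -408

-408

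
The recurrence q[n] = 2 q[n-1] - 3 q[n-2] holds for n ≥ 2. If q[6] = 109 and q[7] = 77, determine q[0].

Rearranging, q[n-2] = (q[n] - 2 q[n-1]) / -3.
q[5] = (77 - 2·109) / -3 = -141/-3 = 47
q[4] = (109 - 2·47) / -3 = 15/-3 = -5
q[3] = (47 - 2·(-5)) / -3 = 57/-3 = -19
q[2] = (-5 - 2·(-19)) / -3 = 33/-3 = -11
q[1] = (-19 - 2·(-11)) / -3 = 3/-3 = -1
q[0] = (-11 - 2·(-1)) / -3 = -9/-3 = 3

3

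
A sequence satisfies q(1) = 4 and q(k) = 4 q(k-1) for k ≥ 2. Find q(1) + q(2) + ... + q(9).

q(2) = 4(4) = 16
q(3) = 4(16) = 64
q(4) = 4(64) = 256
q(5) = 4(256) = 1024
q(6) = 4(1024) = 4096
q(7) = 4(4096) = 16384
q(8) = 4(16384) = 65536
q(9) = 4(65536) = 262144
Sum = 4 + 16 + 64 + 256 + 1024 + 4096 + 16384 + 65536 + 262144 = 349524

349524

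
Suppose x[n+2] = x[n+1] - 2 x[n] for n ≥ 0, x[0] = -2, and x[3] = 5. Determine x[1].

-1

Let x[1] = z.
x[2] = 4 + z
x[3] = 4 - z
So 4 - z = 5, giving z = -1.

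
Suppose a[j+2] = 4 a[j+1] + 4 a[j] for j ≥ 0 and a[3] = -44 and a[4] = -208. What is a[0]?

Rearranging, a[j-2] = (a[j] - 4 a[j-1]) / 4.
a[2] = (-208 - 4*(-44)) / 4 = -32/4 = -8
a[1] = (-44 - 4*(-8)) / 4 = -12/4 = -3
a[0] = (-8 - 4*(-3)) / 4 = 4/4 = 1

1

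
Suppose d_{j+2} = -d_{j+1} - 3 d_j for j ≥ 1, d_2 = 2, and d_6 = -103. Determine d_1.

Let d_1 = x.
d_3 = -2 - 3x
d_4 = -4 + 3x
d_5 = 10 + 6x
d_6 = 2 - 15x
So 2 - 15x = -103, giving x = 7.

7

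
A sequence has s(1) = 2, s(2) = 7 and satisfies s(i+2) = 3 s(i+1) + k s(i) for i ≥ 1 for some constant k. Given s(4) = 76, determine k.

1

s(3) = 21 + 2k
s(4) = 63 + 13k
So 63 + 13k = 76, giving k = 1.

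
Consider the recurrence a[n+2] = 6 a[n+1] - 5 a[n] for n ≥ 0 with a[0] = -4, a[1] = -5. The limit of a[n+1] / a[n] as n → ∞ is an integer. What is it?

The characteristic equation is r^2 - 6r + 5 = 0, which factors as (r - 5)(r - 1) = 0.
So the roots are 5 and 1. Since |5| > |1| and the coefficient of 5^n is non-zero, the ratio tends to 5.

5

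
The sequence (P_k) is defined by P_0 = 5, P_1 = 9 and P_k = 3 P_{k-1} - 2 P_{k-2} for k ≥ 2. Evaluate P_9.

2049

P_2 = 3·9 - 2·5 = 17
P_3 = 3·17 - 2·9 = 33
P_4 = 3·33 - 2·17 = 65
P_5 = 3·65 - 2·33 = 129
P_6 = 3·129 - 2·65 = 257
P_7 = 3·257 - 2·129 = 513
P_8 = 3·513 - 2·257 = 1025
P_9 = 3·1025 - 2·513 = 2049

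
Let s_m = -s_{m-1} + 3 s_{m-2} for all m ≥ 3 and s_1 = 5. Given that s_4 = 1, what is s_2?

Let s_2 = x.
s_3 = 15 - x
s_4 = -15 + 4x
So -15 + 4x = 1, giving x = 4.

4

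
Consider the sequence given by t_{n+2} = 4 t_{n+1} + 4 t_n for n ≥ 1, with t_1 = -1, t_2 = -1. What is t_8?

-19776

t_3 = 4(-1) + 4(-1) = -8
t_4 = 4(-8) + 4(-1) = -36
t_5 = 4(-36) + 4(-8) = -176
t_6 = 4(-176) + 4(-36) = -848
t_7 = 4(-848) + 4(-176) = -4096
t_8 = 4(-4096) + 4(-848) = -19776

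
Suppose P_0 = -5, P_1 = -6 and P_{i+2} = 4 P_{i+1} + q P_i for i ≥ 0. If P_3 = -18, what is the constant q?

-3

P_2 = -24 - 5q
P_3 = -96 - 26q
So -96 - 26q = -18, giving q = -3.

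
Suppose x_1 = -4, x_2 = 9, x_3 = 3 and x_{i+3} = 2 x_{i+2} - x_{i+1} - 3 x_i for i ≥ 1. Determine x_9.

-15

x_4 = 2·3 - 9 - 3·(-4) = 9
x_5 = 2·9 - 3 - 3·9 = -12
x_6 = 2·(-12) - 9 - 3·3 = -42
x_7 = 2·(-42) - (-12) - 3·9 = -99
x_8 = 2·(-99) - (-42) - 3·(-12) = -120
x_9 = 2·(-120) - (-99) - 3·(-42) = -15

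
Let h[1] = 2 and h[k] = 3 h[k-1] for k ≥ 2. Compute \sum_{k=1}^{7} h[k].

2186

h[2] = 3(2) = 6
h[3] = 3(6) = 18
h[4] = 3(18) = 54
h[5] = 3(54) = 162
h[6] = 3(162) = 486
h[7] = 3(486) = 1458
Sum = 2 + 6 + 18 + 54 + 162 + 486 + 1458 = 2186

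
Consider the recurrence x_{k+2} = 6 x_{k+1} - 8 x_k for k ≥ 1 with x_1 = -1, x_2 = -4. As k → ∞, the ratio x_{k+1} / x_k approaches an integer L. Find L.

The characteristic equation is r^2 - 6r + 8 = 0, which factors as (r - 4)(r - 2) = 0.
So the roots are 4 and 2. Since |4| > |2| and the coefficient of 4^k is non-zero, the ratio tends to 4.

4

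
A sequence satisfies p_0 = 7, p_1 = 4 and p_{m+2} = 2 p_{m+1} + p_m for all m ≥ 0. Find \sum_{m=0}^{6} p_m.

p_2 = 2·4 + 7 = 15
p_3 = 2·15 + 4 = 34
p_4 = 2·34 + 15 = 83
p_5 = 2·83 + 34 = 200
p_6 = 2·200 + 83 = 483
Sum = 7 + 4 + 15 + 34 + 83 + 200 + 483 = 826

826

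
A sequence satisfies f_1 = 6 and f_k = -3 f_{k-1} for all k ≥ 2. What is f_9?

39366

f_2 = -3·6 = -18
f_3 = -3·(-18) = 54
f_4 = -3·54 = -162
f_5 = -3·(-162) = 486
f_6 = -3·486 = -1458
f_7 = -3·(-1458) = 4374
f_8 = -3·4374 = -13122
f_9 = -3·(-13122) = 39366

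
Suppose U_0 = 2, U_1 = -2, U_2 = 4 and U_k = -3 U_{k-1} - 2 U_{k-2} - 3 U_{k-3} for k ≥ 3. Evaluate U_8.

U_3 = -3·4 - 2·(-2) - 3·2 = -14
U_4 = -3·(-14) - 2·4 - 3·(-2) = 40
U_5 = -3·40 - 2·(-14) - 3·4 = -104
U_6 = -3·(-104) - 2·40 - 3·(-14) = 274
U_7 = -3·274 - 2·(-104) - 3·40 = -734
U_8 = -3·(-734) - 2·274 - 3·(-104) = 1966

1966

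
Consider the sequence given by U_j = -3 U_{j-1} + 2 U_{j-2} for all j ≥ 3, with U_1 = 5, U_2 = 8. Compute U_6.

U_3 = -3*8 + 2*5 = -14
U_4 = -3*(-14) + 2*8 = 58
U_5 = -3*58 + 2*(-14) = -202
U_6 = -3*(-202) + 2*58 = 722

722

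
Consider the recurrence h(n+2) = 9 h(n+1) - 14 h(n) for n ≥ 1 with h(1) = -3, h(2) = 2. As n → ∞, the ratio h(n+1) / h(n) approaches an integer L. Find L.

The characteristic equation is r^2 - 9r + 14 = 0, which factors as (r - 7)(r - 2) = 0.
So the roots are 7 and 2. Since |7| > |2| and the coefficient of 7^n is non-zero, the ratio tends to 7.

7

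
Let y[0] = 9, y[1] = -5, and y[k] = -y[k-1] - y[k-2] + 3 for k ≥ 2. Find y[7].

y[2] = -(-5) - 9 + 3 = -1
y[3] = -(-1) - (-5) + 3 = 9
y[4] = -9 - (-1) + 3 = -5
y[5] = -(-5) - 9 + 3 = -1
y[6] = -(-1) - (-5) + 3 = 9
y[7] = -9 - (-1) + 3 = -5

-5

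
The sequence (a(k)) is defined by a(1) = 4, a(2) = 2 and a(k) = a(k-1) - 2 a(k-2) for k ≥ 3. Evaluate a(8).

-26

a(3) = 2 - 2(4) = -6
a(4) = (-6) - 2(2) = -10
a(5) = (-10) - 2(-6) = 2
a(6) = 2 - 2(-10) = 22
a(7) = 22 - 2(2) = 18
a(8) = 18 - 2(22) = -26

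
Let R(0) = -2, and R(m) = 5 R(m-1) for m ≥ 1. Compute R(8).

-781250

R(1) = 5*(-2) = -10
R(2) = 5*(-10) = -50
R(3) = 5*(-50) = -250
R(4) = 5*(-250) = -1250
R(5) = 5*(-1250) = -6250
R(6) = 5*(-6250) = -31250
R(7) = 5*(-31250) = -156250
R(8) = 5*(-156250) = -781250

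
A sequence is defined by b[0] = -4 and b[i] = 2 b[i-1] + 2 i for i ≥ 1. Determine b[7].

-18

b[1] = 2*(-4) + 2 = -6
b[2] = 2*(-6) + 4 = -8
b[3] = 2*(-8) + 6 = -10
b[4] = 2*(-10) + 8 = -12
b[5] = 2*(-12) + 10 = -14
b[6] = 2*(-14) + 12 = -16
b[7] = 2*(-16) + 14 = -18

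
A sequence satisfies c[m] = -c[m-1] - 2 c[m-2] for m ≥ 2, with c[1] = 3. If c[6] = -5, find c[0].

Let c[0] = w.
c[2] = -3 - 2w
c[3] = -3 + 2w
c[4] = 9 + 2w
c[5] = -3 - 6w
c[6] = -15 + 2w
So -15 + 2w = -5, giving w = 5.

5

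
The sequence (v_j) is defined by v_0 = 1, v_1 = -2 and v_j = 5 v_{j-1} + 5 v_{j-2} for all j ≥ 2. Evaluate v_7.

-40250

v_2 = 5(-2) + 5(1) = -5
v_3 = 5(-5) + 5(-2) = -35
v_4 = 5(-35) + 5(-5) = -200
v_5 = 5(-200) + 5(-35) = -1175
v_6 = 5(-1175) + 5(-200) = -6875
v_7 = 5(-6875) + 5(-1175) = -40250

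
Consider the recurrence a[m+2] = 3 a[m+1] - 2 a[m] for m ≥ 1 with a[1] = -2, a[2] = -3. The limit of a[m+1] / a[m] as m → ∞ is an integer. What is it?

The characteristic equation is r^2 - 3r + 2 = 0, which factors as (r - 2)(r - 1) = 0.
So the roots are 2 and 1. Since |2| > |1| and the coefficient of 2^m is non-zero, the ratio tends to 2.

2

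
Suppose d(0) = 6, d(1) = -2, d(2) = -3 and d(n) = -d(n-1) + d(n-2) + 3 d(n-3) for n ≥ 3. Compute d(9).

d(3) = -(-3) + (-2) + 3·6 = 19
d(4) = -19 + (-3) + 3·(-2) = -28
d(5) = -(-28) + 19 + 3·(-3) = 38
d(6) = -38 + (-28) + 3·19 = -9
d(7) = -(-9) + 38 + 3·(-28) = -37
d(8) = -(-37) + (-9) + 3·38 = 142
d(9) = -142 + (-37) + 3·(-9) = -206

-206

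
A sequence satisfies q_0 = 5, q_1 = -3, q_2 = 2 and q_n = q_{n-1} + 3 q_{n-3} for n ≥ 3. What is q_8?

q_3 = 2 + 3·5 = 17
q_4 = 17 + 3·(-3) = 8
q_5 = 8 + 3·2 = 14
q_6 = 14 + 3·17 = 65
q_7 = 65 + 3·8 = 89
q_8 = 89 + 3·14 = 131

131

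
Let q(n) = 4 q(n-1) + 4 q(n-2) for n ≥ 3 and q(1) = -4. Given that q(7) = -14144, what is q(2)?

-3

Let q(2) = y.
q(3) = -16 + 4y
q(4) = -64 + 20y
q(5) = -320 + 96y
q(6) = -1536 + 464y
q(7) = -7424 + 2240y
So -7424 + 2240y = -14144, giving y = -3.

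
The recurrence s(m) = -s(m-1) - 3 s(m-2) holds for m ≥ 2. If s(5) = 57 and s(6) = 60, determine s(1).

Rearranging, s(m-2) = (s(m) + s(m-1)) / -3.
s(4) = (60 + 57) / -3 = 117/-3 = -39
s(3) = (57 + (-39)) / -3 = 18/-3 = -6
s(2) = (-39 + (-6)) / -3 = -45/-3 = 15
s(1) = (-6 + 15) / -3 = 9/-3 = -3

-3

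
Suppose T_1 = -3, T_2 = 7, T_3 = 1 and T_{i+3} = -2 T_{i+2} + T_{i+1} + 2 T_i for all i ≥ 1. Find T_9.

T_4 = -2*1 + 7 + 2*(-3) = -1
T_5 = -2*(-1) + 1 + 2*7 = 17
T_6 = -2*17 + (-1) + 2*1 = -33
T_7 = -2*(-33) + 17 + 2*(-1) = 81
T_8 = -2*81 + (-33) + 2*17 = -161
T_9 = -2*(-161) + 81 + 2*(-33) = 337

337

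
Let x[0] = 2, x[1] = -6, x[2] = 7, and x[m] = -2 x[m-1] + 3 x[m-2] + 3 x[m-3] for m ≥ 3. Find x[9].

-8507

x[3] = -2·7 + 3·(-6) + 3·2 = -26
x[4] = -2·(-26) + 3·7 + 3·(-6) = 55
x[5] = -2·55 + 3·(-26) + 3·7 = -167
x[6] = -2·(-167) + 3·55 + 3·(-26) = 421
x[7] = -2·421 + 3·(-167) + 3·55 = -1178
x[8] = -2·(-1178) + 3·421 + 3·(-167) = 3118
x[9] = -2·3118 + 3·(-1178) + 3·421 = -8507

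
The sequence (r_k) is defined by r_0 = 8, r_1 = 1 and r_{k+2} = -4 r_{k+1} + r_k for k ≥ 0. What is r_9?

r_2 = -4·1 + 8 = 4
r_3 = -4·4 + 1 = -15
r_4 = -4·(-15) + 4 = 64
r_5 = -4·64 + (-15) = -271
r_6 = -4·(-271) + 64 = 1148
r_7 = -4·1148 + (-271) = -4863
r_8 = -4·(-4863) + 1148 = 20600
r_9 = -4·20600 + (-4863) = -87263

-87263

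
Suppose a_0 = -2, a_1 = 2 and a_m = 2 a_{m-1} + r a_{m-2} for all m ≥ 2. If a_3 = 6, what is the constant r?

1

a_2 = 4 - 2r
a_3 = 8 - 2r
So 8 - 2r = 6, giving r = 1.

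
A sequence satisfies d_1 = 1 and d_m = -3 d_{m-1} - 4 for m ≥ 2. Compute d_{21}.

The fixed point is -4/(1 + 3) = -1, so d_m + 1 = -3(d_{m-1} + 1).
Hence d_m = 2·(-3)^{m-1} - 1.
d_{21} = 2·(-3)^{20} - 1 = 2·3486784401 - 1 = 6973568801.

6973568801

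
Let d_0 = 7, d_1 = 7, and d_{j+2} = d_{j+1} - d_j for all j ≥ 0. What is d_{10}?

d_2 = 7 - 7 = 0
d_3 = 0 - 7 = -7
d_4 = (-7) - 0 = -7
d_5 = (-7) - (-7) = 0
d_6 = 0 - (-7) = 7
d_7 = 7 - 0 = 7
d_8 = 7 - 7 = 0
d_9 = 0 - 7 = -7
d_{10} = (-7) - 0 = -7

-7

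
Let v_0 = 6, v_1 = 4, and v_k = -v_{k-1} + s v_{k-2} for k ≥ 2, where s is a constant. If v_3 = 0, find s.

2

v_2 = -4 + 6s
v_3 = 4 - 2s
So 4 - 2s = 0, giving s = 2.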